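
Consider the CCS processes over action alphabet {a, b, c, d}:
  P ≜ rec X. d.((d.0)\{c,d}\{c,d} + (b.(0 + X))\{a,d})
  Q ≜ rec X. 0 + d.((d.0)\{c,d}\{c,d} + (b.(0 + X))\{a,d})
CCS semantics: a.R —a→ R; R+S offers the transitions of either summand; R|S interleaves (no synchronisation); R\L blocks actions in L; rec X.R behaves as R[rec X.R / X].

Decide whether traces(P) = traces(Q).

YES

LTS(P): 3 reachable states
  m0 = rec X. d.((d.0)\{c,d}\{c,d} + (b.(0 + X))\{a,d}) ⊢ =d=> m1
  m1 = (d.0)\{c,d}\{c,d} + (b.(0 + (rec X. d.((d.0)\{c,d}\{c,d} + (b.(0 + X))\{a,d}))))\{a,d} ⊢ =b=> m2
  m2 = (0 + (rec X. d.((d.0)\{c,d}\{c,d} + (b.(0 + X))\{a,d})))\{a,d} ⊢ (no moves)
LTS(Q): 3 reachable states
  n0 = rec X. 0 + d.((d.0)\{c,d}\{c,d} + (b.(0 + X))\{a,d}) ⊢ =d=> n1
  n1 = (d.0)\{c,d}\{c,d} + (b.(0 + (rec X. 0 + d.((d.0)\{c,d}\{c,d} + (b.(0 + X))\{a,d}))))\{a,d} ⊢ =b=> n2
  n2 = (0 + (rec X. 0 + d.((d.0)\{c,d}\{c,d} + (b.(0 + X))\{a,d})))\{a,d} ⊢ (no moves)
Bisimilarity quotient blocks:
  B0 = {m0, n0}
  B1 = {m1, n1}
  B2 = {m2, n2}
m0 ∈ B0, n0 ∈ B0 → same block
Bisimilar ⇒ trace-equivalent.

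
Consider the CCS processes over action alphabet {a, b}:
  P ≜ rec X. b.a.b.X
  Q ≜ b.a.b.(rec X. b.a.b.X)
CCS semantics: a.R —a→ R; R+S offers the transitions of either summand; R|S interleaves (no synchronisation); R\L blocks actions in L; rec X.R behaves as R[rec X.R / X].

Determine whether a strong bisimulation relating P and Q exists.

LTS(P): 3 reachable states
  s0 = rec X. b.a.b.X ⊢ —b→ s1
  s1 = a.b.(rec X. b.a.b.X) ⊢ —a→ s2
  s2 = b.(rec X. b.a.b.X) ⊢ —b→ s0
LTS(Q): 4 reachable states
  t0 = b.a.b.(rec X. b.a.b.X) ⊢ —b→ t1
  t1 = a.b.(rec X. b.a.b.X) ⊢ —a→ t2
  t2 = b.(rec X. b.a.b.X) ⊢ —b→ t3
  t3 = rec X. b.a.b.X ⊢ —b→ t1
Partition-refinement fixed point:
  B0 = {s0, t0, t3}
  B1 = {s1, t1}
  B2 = {s2, t2}
s0 ∈ B0, t0 ∈ B0 → same block

bisimilar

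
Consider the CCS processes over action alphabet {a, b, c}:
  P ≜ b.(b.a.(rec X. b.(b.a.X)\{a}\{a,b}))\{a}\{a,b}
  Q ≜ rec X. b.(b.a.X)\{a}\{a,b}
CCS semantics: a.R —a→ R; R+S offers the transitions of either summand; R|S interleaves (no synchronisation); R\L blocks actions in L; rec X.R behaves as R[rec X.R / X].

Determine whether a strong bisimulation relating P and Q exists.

P's transition system — 2 states:
  u0 = b.(b.a.(rec X. b.(b.a.X)\{a}\{a,b}))\{a}\{a,b} → —b→ u1
  u1 = (b.a.(rec X. b.(b.a.X)\{a}\{a,b}))\{a}\{a,b} → ∅
Q's transition system — 2 states:
  v0 = rec X. b.(b.a.X)\{a}\{a,b} → —b→ v1
  v1 = (b.a.(rec X. b.(b.a.X)\{a}\{a,b}))\{a}\{a,b} → ∅
Partition-refinement fixed point:
  B0 = {u0, v0}
  B1 = {u1, v1}
u0 ∈ B0, v0 ∈ B0 → same block

YES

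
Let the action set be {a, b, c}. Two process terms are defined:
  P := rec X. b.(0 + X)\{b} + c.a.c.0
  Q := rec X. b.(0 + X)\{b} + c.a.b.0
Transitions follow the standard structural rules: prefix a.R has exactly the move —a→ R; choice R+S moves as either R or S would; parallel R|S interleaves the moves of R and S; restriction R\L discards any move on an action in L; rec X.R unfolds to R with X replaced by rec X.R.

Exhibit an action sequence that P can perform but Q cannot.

cac

Reachable graph of P (8 states):
  p0 = rec X. b.(0 + X)\{b} + c.a.c.0 ⊢ --b--▸ p1, --c--▸ p2
  p1 = (0 + (rec X. b.(0 + X)\{b} + c.a.c.0))\{b} ⊢ --c--▸ p3
  p2 = a.c.0 ⊢ --a--▸ p4
  p3 = (a.c.0)\{b} ⊢ --a--▸ p5
  p4 = c.0 ⊢ --c--▸ p6
  p5 = (c.0)\{b} ⊢ --c--▸ p7
  p6 = 0 ⊢ deadlocked
  p7 = 0\{b} ⊢ deadlocked
Reachable graph of Q (7 states):
  q0 = rec X. b.(0 + X)\{b} + c.a.b.0 ⊢ --b--▸ q1, --c--▸ q2
  q1 = (0 + (rec X. b.(0 + X)\{b} + c.a.b.0))\{b} ⊢ --c--▸ q3
  q2 = a.b.0 ⊢ --a--▸ q4
  q3 = (a.b.0)\{b} ⊢ --a--▸ q5
  q4 = b.0 ⊢ --b--▸ q6
  q5 = (b.0)\{b} ⊢ deadlocked
  q6 = 0 ⊢ deadlocked
Trace ⟨cac⟩ through P, begin at {p0}:
  [1] c ⇒ {p2}
  [2] a ⇒ {p4}
  [3] c ⇒ {p6}
  P completes σ.
Trace ⟨cac⟩ through Q, begin at {q0}:
  [1] c ⇒ {q2}
  [2] a ⇒ {q4}
  [3] c ⇒ ∅ (Q stuck)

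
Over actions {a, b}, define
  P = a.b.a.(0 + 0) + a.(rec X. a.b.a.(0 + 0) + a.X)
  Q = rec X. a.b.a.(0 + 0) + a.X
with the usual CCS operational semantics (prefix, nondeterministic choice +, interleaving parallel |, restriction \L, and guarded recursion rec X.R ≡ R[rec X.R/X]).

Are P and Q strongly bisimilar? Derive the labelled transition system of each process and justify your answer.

Reachable graph of P (5 states):
  s0 = a.b.a.(0 + 0) + a.(rec X. a.b.a.(0 + 0) + a.X) :: --a--▸ s1, --a--▸ s2
  s1 = b.a.(0 + 0) :: --b--▸ s3
  s2 = rec X. a.b.a.(0 + 0) + a.X :: --a--▸ s1, --a--▸ s2
  s3 = a.(0 + 0) :: --a--▸ s4
  s4 = 0 + 0 :: ·
Reachable graph of Q (4 states):
  t0 = rec X. a.b.a.(0 + 0) + a.X :: --a--▸ t0, --a--▸ t1
  t1 = b.a.(0 + 0) :: --b--▸ t2
  t2 = a.(0 + 0) :: --a--▸ t3
  t3 = 0 + 0 :: ·
Coarsest stable partition (strong bisimilarity classes):
  B0 = {s0, s2, t0}
  B1 = {s1, t1}
  B2 = {s3, t2}
  B3 = {s4, t3}
s0 ∈ B0, t0 ∈ B0 → same block

bisimilar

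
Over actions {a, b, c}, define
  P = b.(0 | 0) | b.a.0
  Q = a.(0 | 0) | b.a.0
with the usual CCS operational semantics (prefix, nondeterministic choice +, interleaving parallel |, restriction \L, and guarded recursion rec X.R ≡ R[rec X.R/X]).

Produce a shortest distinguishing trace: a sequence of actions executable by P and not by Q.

P's transition system — 6 states:
  s0 = b.(0 | 0) | b.a.0 | -b-> s1, -b-> s2
  s1 = 0 | 0 | b.a.0 | -b-> s3
  s2 = b.(0 | 0) | a.0 | -a-> s4, -b-> s3
  s3 = 0 | 0 | a.0 | -a-> s5
  s4 = b.(0 | 0) | 0 | -b-> s5
  s5 = 0 | 0 | 0 | (no moves)
Q's transition system — 6 states:
  t0 = a.(0 | 0) | b.a.0 | -a-> t1, -b-> t2
  t1 = 0 | 0 | b.a.0 | -b-> t3
  t2 = a.(0 | 0) | a.0 | -a-> t3, -a-> t4
  t3 = 0 | 0 | a.0 | -a-> t5
  t4 = a.(0 | 0) | 0 | -a-> t5
  t5 = 0 | 0 | 0 | (no moves)
Trace ⟨bb⟩ through P, begin at {s0}:
  step 1 (b): {s1, s2}
  step 2 (b): {s3}
  ✓ P
Trace ⟨bb⟩ through Q, begin at {t0}:
  step 1 (b): {t2}
  step 2 (b): ∅  — Q cannot continue

bb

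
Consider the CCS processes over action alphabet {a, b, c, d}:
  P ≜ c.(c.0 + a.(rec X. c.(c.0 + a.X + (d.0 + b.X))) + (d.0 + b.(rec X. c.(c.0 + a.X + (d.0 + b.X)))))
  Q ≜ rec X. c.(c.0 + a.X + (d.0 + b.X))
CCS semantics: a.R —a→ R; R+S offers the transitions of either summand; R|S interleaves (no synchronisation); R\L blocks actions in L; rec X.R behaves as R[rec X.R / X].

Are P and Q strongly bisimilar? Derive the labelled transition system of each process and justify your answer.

LTS(P): 4 reachable states
  s0 = c.(c.0 + a.(rec X. c.(c.0 + a.X + (d.0 + b.X))) + (d.0 + b.(rec X. c.(c.0 + a.X + (d.0 + b.X))))) ⊢ ··c··> s1
  s1 = c.0 + a.(rec X. c.(c.0 + a.X + (d.0 + b.X))) + (d.0 + b.(rec X. c.(c.0 + a.X + (d.0 + b.X)))) ⊢ ··a··> s2, ··b··> s2, ··c··> s3, ··d··> s3
  s2 = rec X. c.(c.0 + a.X + (d.0 + b.X)) ⊢ ··c··> s1
  s3 = 0 ⊢ ·
LTS(Q): 3 reachable states
  t0 = rec X. c.(c.0 + a.X + (d.0 + b.X)) ⊢ ··c··> t1
  t1 = c.0 + a.(rec X. c.(c.0 + a.X + (d.0 + b.X))) + (d.0 + b.(rec X. c.(c.0 + a.X + (d.0 + b.X)))) ⊢ ··a··> t0, ··b··> t0, ··c··> t2, ··d··> t2
  t2 = 0 ⊢ ·
Coarsest stable partition (strong bisimilarity classes):
  B0 = {s0, s2, t0}
  B1 = {s1, t1}
  B2 = {s3, t2}
s0 ∈ B0, t0 ∈ B0 → same block

bisimilar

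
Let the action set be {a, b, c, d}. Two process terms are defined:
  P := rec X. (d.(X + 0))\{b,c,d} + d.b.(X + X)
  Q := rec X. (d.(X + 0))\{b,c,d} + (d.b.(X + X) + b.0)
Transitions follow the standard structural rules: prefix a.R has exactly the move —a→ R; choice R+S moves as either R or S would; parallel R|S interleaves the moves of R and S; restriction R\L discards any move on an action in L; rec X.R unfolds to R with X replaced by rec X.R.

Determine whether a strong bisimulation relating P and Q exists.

LTS(P): 3 reachable states
  m0 = rec X. (d.(X + 0))\{b,c,d} + d.b.(X + X) | —d→ m1
  m1 = b.((rec X. (d.(X + 0))\{b,c,d} + d.b.(X + X)) + (rec X. (d.(X + 0))\{b,c,d} + d.b.(X + X))) | —b→ m2
  m2 = (rec X. (d.(X + 0))\{b,c,d} + d.b.(X + X)) + (rec X. (d.(X + 0))\{b,c,d} + d.b.(X + X)) | —d→ m1
LTS(Q): 4 reachable states
  n0 = rec X. (d.(X + 0))\{b,c,d} + (d.b.(X + X) + b.0) | —b→ n1, —d→ n2
  n1 = 0 | stopped
  n2 = b.((rec X. (d.(X + 0))\{b,c,d} + (d.b.(X + X) + b.0)) + (rec X. (d.(X + 0))\{b,c,d} + (d.b.(X + X) + b.0))) | —b→ n3
  n3 = (rec X. (d.(X + 0))\{b,c,d} + (d.b.(X + X) + b.0)) + (rec X. (d.(X + 0))\{b,c,d} + (d.b.(X + X) + b.0)) | —b→ n1, —d→ n2
Coarsest stable partition (strong bisimilarity classes):
  B0 = {m0, m2}
  B1 = {m1}
  B2 = {n0, n3}
  B3 = {n1}
  B4 = {n2}
m0 ∈ B0, n0 ∈ B2 → different blocks

P ≁ Q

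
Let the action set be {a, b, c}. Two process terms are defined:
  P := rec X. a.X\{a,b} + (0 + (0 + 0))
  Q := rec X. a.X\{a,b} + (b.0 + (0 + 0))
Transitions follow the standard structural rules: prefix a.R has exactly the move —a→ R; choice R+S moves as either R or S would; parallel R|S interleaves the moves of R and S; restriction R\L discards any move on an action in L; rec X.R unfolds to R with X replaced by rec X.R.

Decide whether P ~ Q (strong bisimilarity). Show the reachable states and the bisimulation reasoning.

not bisimilar

Reachable graph of P (2 states):
  s0 = rec X. a.X\{a,b} + (0 + (0 + 0)) ⊢ ··a··> s1
  s1 = (rec X. a.X\{a,b} + (0 + (0 + 0)))\{a,b} ⊢ ∅
Reachable graph of Q (3 states):
  t0 = rec X. a.X\{a,b} + (b.0 + (0 + 0)) ⊢ ··a··> t1, ··b··> t2
  t1 = (rec X. a.X\{a,b} + (b.0 + (0 + 0)))\{a,b} ⊢ ∅
  t2 = 0 ⊢ ∅
Partition-refinement fixed point:
  B0 = {s0}
  B1 = {s1, t1, t2}
  B2 = {t0}
s0 ∈ B0, t0 ∈ B2 → different blocks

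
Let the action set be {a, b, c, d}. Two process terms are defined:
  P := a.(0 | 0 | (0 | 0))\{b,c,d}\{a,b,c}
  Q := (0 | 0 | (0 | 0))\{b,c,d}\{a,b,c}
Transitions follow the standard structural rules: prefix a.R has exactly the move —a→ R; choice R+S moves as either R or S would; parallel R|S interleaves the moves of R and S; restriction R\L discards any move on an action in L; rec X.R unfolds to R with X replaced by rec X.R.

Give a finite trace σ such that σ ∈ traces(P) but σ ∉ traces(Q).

P's transition system — 2 states:
  s0 = a.(0 | 0 | (0 | 0))\{b,c,d}\{a,b,c} → -a-> s1
  s1 = (0 | 0 | (0 | 0))\{b,c,d}\{a,b,c} → ∅
Q's transition system — 1 states:
  t0 = (0 | 0 | (0 | 0))\{b,c,d}\{a,b,c} → ∅
Executing a from P (initial set {s0}):
  after a @ step 1: {s1}
  — P admits the full trace.
Executing a from Q (initial set {t0}):
  after a @ step 1: ∅  — Q cannot continue

a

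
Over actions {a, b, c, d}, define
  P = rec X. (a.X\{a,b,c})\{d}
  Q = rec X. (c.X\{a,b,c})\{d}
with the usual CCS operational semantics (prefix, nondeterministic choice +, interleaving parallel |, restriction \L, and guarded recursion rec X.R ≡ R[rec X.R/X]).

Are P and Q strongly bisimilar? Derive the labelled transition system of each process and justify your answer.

not bisimilar

Reachable graph of P (2 states):
  p0 = rec X. (a.X\{a,b,c})\{d} ⊢ -a-> p1
  p1 = (rec X. (a.X\{a,b,c})\{d})\{a,b,c}\{d} ⊢ deadlocked
Reachable graph of Q (2 states):
  q0 = rec X. (c.X\{a,b,c})\{d} ⊢ -c-> q1
  q1 = (rec X. (c.X\{a,b,c})\{d})\{a,b,c}\{d} ⊢ deadlocked
Coarsest stable partition (strong bisimilarity classes):
  B0 = {p0}
  B1 = {p1, q1}
  B2 = {q0}
p0 ∈ B0, q0 ∈ B2 → different blocks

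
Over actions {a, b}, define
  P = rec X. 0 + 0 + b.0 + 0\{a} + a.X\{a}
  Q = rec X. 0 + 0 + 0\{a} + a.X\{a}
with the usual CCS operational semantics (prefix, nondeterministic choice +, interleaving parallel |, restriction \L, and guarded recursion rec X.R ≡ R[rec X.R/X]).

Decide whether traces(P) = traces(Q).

NO — witness ⟨b⟩

Reachable graph of P (4 states):
  m0 = rec X. 0 + 0 + b.0 + 0\{a} + a.X\{a} | =a=> m1, =b=> m2
  m1 = (rec X. 0 + 0 + b.0 + 0\{a} + a.X\{a})\{a} | =b=> m3
  m2 = 0 | stopped
  m3 = 0\{a} | stopped
Reachable graph of Q (2 states):
  n0 = rec X. 0 + 0 + 0\{a} + a.X\{a} | =a=> n1
  n1 = (rec X. 0 + 0 + 0\{a} + a.X\{a})\{a} | stopped
Executing b from P (initial set {m0}):
  step 1 (b): {m2}
  — P admits the full trace.
Executing b from Q (initial set {n0}):
  step 1 (b): ∅  — Q cannot continue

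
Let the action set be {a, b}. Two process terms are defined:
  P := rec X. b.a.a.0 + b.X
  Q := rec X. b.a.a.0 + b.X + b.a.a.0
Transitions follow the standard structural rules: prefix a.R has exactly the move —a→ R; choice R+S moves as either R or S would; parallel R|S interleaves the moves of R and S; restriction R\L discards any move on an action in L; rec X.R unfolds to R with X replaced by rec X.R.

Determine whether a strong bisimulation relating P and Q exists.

LTS(P): 4 reachable states
  u0 = rec X. b.a.a.0 + b.X → --b--▸ u0, --b--▸ u1
  u1 = a.a.0 → --a--▸ u2
  u2 = a.0 → --a--▸ u3
  u3 = 0 → stopped
LTS(Q): 4 reachable states
  v0 = rec X. b.a.a.0 + b.X + b.a.a.0 → --b--▸ v0, --b--▸ v1
  v1 = a.a.0 → --a--▸ v2
  v2 = a.0 → --a--▸ v3
  v3 = 0 → stopped
Coarsest stable partition (strong bisimilarity classes):
  B0 = {u0, v0}
  B1 = {u1, v1}
  B2 = {u2, v2}
  B3 = {u3, v3}
u0 ∈ B0, v0 ∈ B0 → same block

P ~ Q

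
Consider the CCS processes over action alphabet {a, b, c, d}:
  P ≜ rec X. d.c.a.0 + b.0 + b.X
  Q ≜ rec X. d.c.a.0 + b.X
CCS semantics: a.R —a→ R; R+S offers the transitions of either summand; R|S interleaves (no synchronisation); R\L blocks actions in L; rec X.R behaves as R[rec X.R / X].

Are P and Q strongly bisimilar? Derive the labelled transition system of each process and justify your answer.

not bisimilar

P's transition system — 4 states:
  m0 = rec X. d.c.a.0 + b.0 + b.X ⊢ =b=> m0, =b=> m1, =d=> m2
  m1 = 0 ⊢ ∅
  m2 = c.a.0 ⊢ =c=> m3
  m3 = a.0 ⊢ =a=> m1
Q's transition system — 4 states:
  n0 = rec X. d.c.a.0 + b.X ⊢ =b=> n0, =d=> n1
  n1 = c.a.0 ⊢ =c=> n2
  n2 = a.0 ⊢ =a=> n3
  n3 = 0 ⊢ ∅
Bisimilarity quotient blocks:
  B0 = {m0}
  B1 = {m1, n3}
  B2 = {m2, n1}
  B3 = {m3, n2}
  B4 = {n0}
m0 ∈ B0, n0 ∈ B4 → different blocks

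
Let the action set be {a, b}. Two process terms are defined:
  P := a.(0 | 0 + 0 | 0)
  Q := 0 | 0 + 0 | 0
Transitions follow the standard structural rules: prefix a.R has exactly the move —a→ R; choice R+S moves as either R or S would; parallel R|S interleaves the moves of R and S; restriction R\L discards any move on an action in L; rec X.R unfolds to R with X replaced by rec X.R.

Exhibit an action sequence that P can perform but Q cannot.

a

P's transition system — 2 states:
  p0 = a.(0 | 0 + 0 | 0) :: —a→ p1
  p1 = 0 | 0 + 0 | 0 :: deadlocked
Q's transition system — 1 states:
  q0 = 0 | 0 + 0 | 0 :: deadlocked
Run σ = ⟨a⟩ on P: start {p0}
  after a @ step 1: {p1}
  P completes σ.
Run σ = ⟨a⟩ on Q: start {q0}
  after a @ step 1: no successor for Q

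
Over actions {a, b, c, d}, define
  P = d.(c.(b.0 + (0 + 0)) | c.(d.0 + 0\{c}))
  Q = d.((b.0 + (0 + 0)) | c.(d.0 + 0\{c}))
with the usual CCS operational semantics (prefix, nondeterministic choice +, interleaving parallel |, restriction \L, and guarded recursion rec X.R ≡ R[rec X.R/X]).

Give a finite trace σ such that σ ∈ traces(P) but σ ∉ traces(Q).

dcc

LTS(P): 10 reachable states
  p0 = d.(c.(b.0 + (0 + 0)) | c.(d.0 + 0\{c})) has moves --d--▸ p1
  p1 = c.(b.0 + (0 + 0)) | c.(d.0 + 0\{c}) has moves --c--▸ p2, --c--▸ p3
  p2 = (b.0 + (0 + 0)) | c.(d.0 + 0\{c}) has moves --b--▸ p4, --c--▸ p5
  p3 = c.(b.0 + (0 + 0)) | (d.0 + 0\{c}) has moves --c--▸ p5, --d--▸ p6
  p4 = 0 | c.(d.0 + 0\{c}) has moves --c--▸ p7
  p5 = (b.0 + (0 + 0)) | (d.0 + 0\{c}) has moves --b--▸ p7, --d--▸ p8
  p6 = c.(b.0 + (0 + 0)) | 0 has moves --c--▸ p8
  p7 = 0 | (d.0 + 0\{c}) has moves --d--▸ p9
  p8 = (b.0 + (0 + 0)) | 0 has moves --b--▸ p9
  p9 = 0 | 0 has moves ∅
LTS(Q): 7 reachable states
  q0 = d.((b.0 + (0 + 0)) | c.(d.0 + 0\{c})) has moves --d--▸ q1
  q1 = (b.0 + (0 + 0)) | c.(d.0 + 0\{c}) has moves --b--▸ q2, --c--▸ q3
  q2 = 0 | c.(d.0 + 0\{c}) has moves --c--▸ q4
  q3 = (b.0 + (0 + 0)) | (d.0 + 0\{c}) has moves --b--▸ q4, --d--▸ q5
  q4 = 0 | (d.0 + 0\{c}) has moves --d--▸ q6
  q5 = (b.0 + (0 + 0)) | 0 has moves --b--▸ q6
  q6 = 0 | 0 has moves ∅
Executing dcc from P (initial set {p0}):
  [1] d ⇒ {p1}
  [2] c ⇒ {p2, p3}
  [3] c ⇒ {p5}
  ✓ P
Executing dcc from Q (initial set {q0}):
  [1] d ⇒ {q1}
  [2] c ⇒ {q3}
  [3] c ⇒ no successor for Q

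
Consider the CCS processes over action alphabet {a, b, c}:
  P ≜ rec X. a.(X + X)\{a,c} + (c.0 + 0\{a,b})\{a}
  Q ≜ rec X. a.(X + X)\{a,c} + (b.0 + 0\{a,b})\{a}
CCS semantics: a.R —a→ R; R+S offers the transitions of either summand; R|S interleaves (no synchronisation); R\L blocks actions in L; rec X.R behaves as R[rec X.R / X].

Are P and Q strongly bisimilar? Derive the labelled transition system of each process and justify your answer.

P ≁ Q

P's transition system — 3 states:
  m0 = rec X. a.(X + X)\{a,c} + (c.0 + 0\{a,b})\{a} has moves =a=> m1, =c=> m2
  m1 = ((rec X. a.(X + X)\{a,c} + (c.0 + 0\{a,b})\{a}) + (rec X. a.(X + X)\{a,c} + (c.0 + 0\{a,b})\{a}))\{a,c} has moves ·
  m2 = 0\{a} has moves ·
Q's transition system — 4 states:
  n0 = rec X. a.(X + X)\{a,c} + (b.0 + 0\{a,b})\{a} has moves =a=> n1, =b=> n2
  n1 = ((rec X. a.(X + X)\{a,c} + (b.0 + 0\{a,b})\{a}) + (rec X. a.(X + X)\{a,c} + (b.0 + 0\{a,b})\{a}))\{a,c} has moves =b=> n3
  n2 = 0\{a} has moves ·
  n3 = 0\{a}\{a,c} has moves ·
Coarsest stable partition (strong bisimilarity classes):
  B0 = {m0}
  B1 = {m1, m2, n2, n3}
  B2 = {n0}
  B3 = {n1}
m0 ∈ B0, n0 ∈ B2 → different blocks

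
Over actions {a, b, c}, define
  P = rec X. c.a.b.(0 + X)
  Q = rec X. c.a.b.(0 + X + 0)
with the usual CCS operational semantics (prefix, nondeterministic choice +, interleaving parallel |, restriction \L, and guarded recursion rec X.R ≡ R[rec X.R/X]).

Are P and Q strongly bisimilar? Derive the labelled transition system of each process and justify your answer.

bisimilar

LTS(P): 4 reachable states
  s0 = rec X. c.a.b.(0 + X) :: =c=> s1
  s1 = a.b.(0 + (rec X. c.a.b.(0 + X))) :: =a=> s2
  s2 = b.(0 + (rec X. c.a.b.(0 + X))) :: =b=> s3
  s3 = 0 + (rec X. c.a.b.(0 + X)) :: =c=> s1
LTS(Q): 4 reachable states
  t0 = rec X. c.a.b.(0 + X + 0) :: =c=> t1
  t1 = a.b.(0 + (rec X. c.a.b.(0 + X + 0)) + 0) :: =a=> t2
  t2 = b.(0 + (rec X. c.a.b.(0 + X + 0)) + 0) :: =b=> t3
  t3 = 0 + (rec X. c.a.b.(0 + X + 0)) + 0 :: =c=> t1
Partition-refinement fixed point:
  B0 = {s0, s3, t0, t3}
  B1 = {s1, t1}
  B2 = {s2, t2}
s0 ∈ B0, t0 ∈ B0 → same block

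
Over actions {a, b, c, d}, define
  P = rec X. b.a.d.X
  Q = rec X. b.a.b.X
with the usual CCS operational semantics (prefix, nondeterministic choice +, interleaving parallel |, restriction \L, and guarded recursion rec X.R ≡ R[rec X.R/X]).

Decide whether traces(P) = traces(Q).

Reachable graph of P (3 states):
  s0 = rec X. b.a.d.X :: —b→ s1
  s1 = a.d.(rec X. b.a.d.X) :: —a→ s2
  s2 = d.(rec X. b.a.d.X) :: —d→ s0
Reachable graph of Q (3 states):
  t0 = rec X. b.a.b.X :: —b→ t1
  t1 = a.b.(rec X. b.a.b.X) :: —a→ t2
  t2 = b.(rec X. b.a.b.X) :: —b→ t0
Run σ = ⟨bad⟩ on P: start {s0}
  [1] b ⇒ {s1}
  [2] a ⇒ {s2}
  [3] d ⇒ {s0}
  ✓ P
Run σ = ⟨bad⟩ on Q: start {t0}
  [1] b ⇒ {t1}
  [2] a ⇒ {t2}
  [3] d ⇒ no successor for Q

NO — witness ⟨bad⟩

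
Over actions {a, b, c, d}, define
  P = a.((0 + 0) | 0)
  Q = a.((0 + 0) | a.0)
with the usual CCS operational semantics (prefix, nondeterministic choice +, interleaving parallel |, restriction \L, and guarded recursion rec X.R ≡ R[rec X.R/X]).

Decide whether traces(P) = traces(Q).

Reachable graph of P (2 states):
  s0 = a.((0 + 0) | 0) :: --a--▸ s1
  s1 = (0 + 0) | 0 :: ∅
Reachable graph of Q (3 states):
  t0 = a.((0 + 0) | a.0) :: --a--▸ t1
  t1 = (0 + 0) | a.0 :: --a--▸ t2
  t2 = (0 + 0) | 0 :: ∅
Trace ⟨aa⟩ through Q, begin at {t0}:
  after a @ step 1: {t1}
  after a @ step 2: {t2}
  — Q admits the full trace.
Trace ⟨aa⟩ through P, begin at {s0}:
  after a @ step 1: {s1}
  after a @ step 2: no successor for P

trace-distinct — witness ⟨aa⟩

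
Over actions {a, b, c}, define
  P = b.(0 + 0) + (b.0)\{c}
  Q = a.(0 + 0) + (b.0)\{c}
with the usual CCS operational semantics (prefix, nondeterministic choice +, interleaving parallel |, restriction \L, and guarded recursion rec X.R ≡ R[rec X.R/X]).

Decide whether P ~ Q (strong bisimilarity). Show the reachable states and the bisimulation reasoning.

P ≁ Q

P's transition system — 3 states:
  s0 = b.(0 + 0) + (b.0)\{c} | -b-> s1, -b-> s2
  s1 = 0 + 0 | ·
  s2 = 0\{c} | ·
Q's transition system — 3 states:
  t0 = a.(0 + 0) + (b.0)\{c} | -a-> t1, -b-> t2
  t1 = 0 + 0 | ·
  t2 = 0\{c} | ·
Coarsest stable partition (strong bisimilarity classes):
  B0 = {s0}
  B1 = {s1, s2, t1, t2}
  B2 = {t0}
s0 ∈ B0, t0 ∈ B2 → different blocks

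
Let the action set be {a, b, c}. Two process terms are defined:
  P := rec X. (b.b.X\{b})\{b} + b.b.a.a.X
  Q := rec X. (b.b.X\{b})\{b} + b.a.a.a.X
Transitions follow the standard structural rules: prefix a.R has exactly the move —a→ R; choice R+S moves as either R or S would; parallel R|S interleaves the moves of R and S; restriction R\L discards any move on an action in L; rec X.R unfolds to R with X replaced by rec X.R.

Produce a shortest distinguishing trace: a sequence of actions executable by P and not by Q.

bb

P's transition system — 4 states:
  s0 = rec X. (b.b.X\{b})\{b} + b.b.a.a.X → =b=> s1
  s1 = b.a.a.(rec X. (b.b.X\{b})\{b} + b.b.a.a.X) → =b=> s2
  s2 = a.a.(rec X. (b.b.X\{b})\{b} + b.b.a.a.X) → =a=> s3
  s3 = a.(rec X. (b.b.X\{b})\{b} + b.b.a.a.X) → =a=> s0
Q's transition system — 4 states:
  t0 = rec X. (b.b.X\{b})\{b} + b.a.a.a.X → =b=> t1
  t1 = a.a.a.(rec X. (b.b.X\{b})\{b} + b.a.a.a.X) → =a=> t2
  t2 = a.a.(rec X. (b.b.X\{b})\{b} + b.a.a.a.X) → =a=> t3
  t3 = a.(rec X. (b.b.X\{b})\{b} + b.a.a.a.X) → =a=> t0
Executing bb from P (initial set {s0}):
  after b @ step 1: {s1}
  after b @ step 2: {s2}
  — P admits the full trace.
Executing bb from Q (initial set {t0}):
  after b @ step 1: {t1}
  after b @ step 2: ∅  — Q cannot continue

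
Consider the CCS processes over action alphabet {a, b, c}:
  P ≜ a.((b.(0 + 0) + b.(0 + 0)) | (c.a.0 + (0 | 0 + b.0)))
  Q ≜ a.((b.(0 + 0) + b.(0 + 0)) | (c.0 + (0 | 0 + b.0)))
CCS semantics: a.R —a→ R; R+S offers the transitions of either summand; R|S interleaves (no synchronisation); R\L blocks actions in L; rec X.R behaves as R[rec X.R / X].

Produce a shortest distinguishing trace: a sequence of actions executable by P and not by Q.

aca

LTS(P): 7 reachable states
  p0 = a.((b.(0 + 0) + b.(0 + 0)) | (c.a.0 + (0 | 0 + b.0))) ⊢ -a-> p1
  p1 = (b.(0 + 0) + b.(0 + 0)) | (c.a.0 + (0 | 0 + b.0)) ⊢ -b-> p2, -b-> p3, -c-> p4
  p2 = (0 + 0) | (c.a.0 + (0 | 0 + b.0)) ⊢ -b-> p5, -c-> p6
  p3 = (b.(0 + 0) + b.(0 + 0)) | 0 ⊢ -b-> p5
  p4 = (b.(0 + 0) + b.(0 + 0)) | a.0 ⊢ -a-> p3, -b-> p6
  p5 = (0 + 0) | 0 ⊢ (no moves)
  p6 = (0 + 0) | a.0 ⊢ -a-> p5
LTS(Q): 5 reachable states
  q0 = a.((b.(0 + 0) + b.(0 + 0)) | (c.0 + (0 | 0 + b.0))) ⊢ -a-> q1
  q1 = (b.(0 + 0) + b.(0 + 0)) | (c.0 + (0 | 0 + b.0)) ⊢ -b-> q2, -b-> q3, -c-> q3
  q2 = (0 + 0) | (c.0 + (0 | 0 + b.0)) ⊢ -b-> q4, -c-> q4
  q3 = (b.(0 + 0) + b.(0 + 0)) | 0 ⊢ -b-> q4
  q4 = (0 + 0) | 0 ⊢ (no moves)
Trace ⟨aca⟩ through P, begin at {p0}:
  step 1 (a): {p1}
  step 2 (c): {p4}
  step 3 (a): {p3}
  P completes σ.
Trace ⟨aca⟩ through Q, begin at {q0}:
  step 1 (a): {q1}
  step 2 (c): {q3}
  step 3 (a): ∅  — Q cannot continue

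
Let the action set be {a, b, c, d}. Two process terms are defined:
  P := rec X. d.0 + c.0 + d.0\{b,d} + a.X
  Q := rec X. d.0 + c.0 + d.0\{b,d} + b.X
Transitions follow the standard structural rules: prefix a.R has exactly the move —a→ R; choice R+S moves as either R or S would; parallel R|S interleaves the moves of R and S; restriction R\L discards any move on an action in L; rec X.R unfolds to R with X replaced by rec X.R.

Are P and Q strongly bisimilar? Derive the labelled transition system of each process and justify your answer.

P's transition system — 3 states:
  u0 = rec X. d.0 + c.0 + d.0\{b,d} + a.X → --a--▸ u0, --c--▸ u1, --d--▸ u1, --d--▸ u2
  u1 = 0 → stopped
  u2 = 0\{b,d} → stopped
Q's transition system — 3 states:
  v0 = rec X. d.0 + c.0 + d.0\{b,d} + b.X → --b--▸ v0, --c--▸ v1, --d--▸ v1, --d--▸ v2
  v1 = 0 → stopped
  v2 = 0\{b,d} → stopped
Coarsest stable partition (strong bisimilarity classes):
  B0 = {u0}
  B1 = {u1, u2, v1, v2}
  B2 = {v0}
u0 ∈ B0, v0 ∈ B2 → different blocks

not bisimilar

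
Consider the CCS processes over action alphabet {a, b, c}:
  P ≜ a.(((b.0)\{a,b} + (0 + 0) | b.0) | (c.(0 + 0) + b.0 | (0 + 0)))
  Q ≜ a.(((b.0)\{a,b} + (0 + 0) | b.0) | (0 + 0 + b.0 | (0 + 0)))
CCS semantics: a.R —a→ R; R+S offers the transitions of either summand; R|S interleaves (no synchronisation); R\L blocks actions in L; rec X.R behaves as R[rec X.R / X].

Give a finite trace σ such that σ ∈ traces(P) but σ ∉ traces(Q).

Reachable graph of P (7 states):
  m0 = a.(((b.0)\{a,b} + (0 + 0) | b.0) | (c.(0 + 0) + b.0 | (0 + 0))) has moves =a=> m1
  m1 = ((b.0)\{a,b} + (0 + 0) | b.0) | (c.(0 + 0) + b.0 | (0 + 0)) has moves =b=> m2, =b=> m3, =c=> m4
  m2 = ((b.0)\{a,b} + (0 + 0) | b.0) | (0 | (0 + 0)) has moves =b=> m5
  m3 = (0 + 0) | 0 | (c.(0 + 0) + b.0 | (0 + 0)) has moves =b=> m5, =c=> m6
  m4 = ((b.0)\{a,b} + (0 + 0) | b.0) | (0 + 0) has moves =b=> m6
  m5 = (0 + 0) | 0 | (0 | (0 + 0)) has moves stopped
  m6 = (0 + 0) | 0 | (0 + 0) has moves stopped
Reachable graph of Q (5 states):
  n0 = a.(((b.0)\{a,b} + (0 + 0) | b.0) | (0 + 0 + b.0 | (0 + 0))) has moves =a=> n1
  n1 = ((b.0)\{a,b} + (0 + 0) | b.0) | (0 + 0 + b.0 | (0 + 0)) has moves =b=> n2, =b=> n3
  n2 = ((b.0)\{a,b} + (0 + 0) | b.0) | (0 | (0 + 0)) has moves =b=> n4
  n3 = (0 + 0) | 0 | (0 + 0 + b.0 | (0 + 0)) has moves =b=> n4
  n4 = (0 + 0) | 0 | (0 | (0 + 0)) has moves stopped
Trace ⟨ac⟩ through P, begin at {m0}:
  step 1 (a): {m1}
  step 2 (c): {m4}
  ✓ P
Trace ⟨ac⟩ through Q, begin at {n0}:
  step 1 (a): {n1}
  step 2 (c): ∅  — Q cannot continue

ac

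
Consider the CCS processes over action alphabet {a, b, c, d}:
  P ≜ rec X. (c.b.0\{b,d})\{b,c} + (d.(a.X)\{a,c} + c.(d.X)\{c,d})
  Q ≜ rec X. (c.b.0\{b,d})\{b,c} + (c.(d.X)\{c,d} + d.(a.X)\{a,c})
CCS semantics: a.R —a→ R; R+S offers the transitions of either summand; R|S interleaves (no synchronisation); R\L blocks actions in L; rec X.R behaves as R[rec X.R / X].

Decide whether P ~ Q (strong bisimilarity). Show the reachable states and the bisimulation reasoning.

LTS(P): 3 reachable states
  m0 = rec X. (c.b.0\{b,d})\{b,c} + (d.(a.X)\{a,c} + c.(d.X)\{c,d}) → —c→ m1, —d→ m2
  m1 = (d.(rec X. (c.b.0\{b,d})\{b,c} + (d.(a.X)\{a,c} + c.(d.X)\{c,d})))\{c,d} → (no moves)
  m2 = (a.(rec X. (c.b.0\{b,d})\{b,c} + (d.(a.X)\{a,c} + c.(d.X)\{c,d})))\{a,c} → (no moves)
LTS(Q): 3 reachable states
  n0 = rec X. (c.b.0\{b,d})\{b,c} + (c.(d.X)\{c,d} + d.(a.X)\{a,c}) → —c→ n1, —d→ n2
  n1 = (d.(rec X. (c.b.0\{b,d})\{b,c} + (c.(d.X)\{c,d} + d.(a.X)\{a,c})))\{c,d} → (no moves)
  n2 = (a.(rec X. (c.b.0\{b,d})\{b,c} + (c.(d.X)\{c,d} + d.(a.X)\{a,c})))\{a,c} → (no moves)
Bisimilarity quotient blocks:
  B0 = {m0, n0}
  B1 = {m1, m2, n1, n2}
m0 ∈ B0, n0 ∈ B0 → same block

YES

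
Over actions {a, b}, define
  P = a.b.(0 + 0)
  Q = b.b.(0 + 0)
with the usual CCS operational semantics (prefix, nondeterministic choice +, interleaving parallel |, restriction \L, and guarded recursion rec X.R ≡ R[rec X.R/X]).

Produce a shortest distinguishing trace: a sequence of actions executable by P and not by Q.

a

P's transition system — 3 states:
  u0 = a.b.(0 + 0) → ··a··> u1
  u1 = b.(0 + 0) → ··b··> u2
  u2 = 0 + 0 → (no moves)
Q's transition system — 3 states:
  v0 = b.b.(0 + 0) → ··b··> v1
  v1 = b.(0 + 0) → ··b··> v2
  v2 = 0 + 0 → (no moves)
Run σ = ⟨a⟩ on P: start {u0}
  step 1 (a): {u1}
  — P admits the full trace.
Run σ = ⟨a⟩ on Q: start {v0}
  step 1 (a): ∅  — Q cannot continue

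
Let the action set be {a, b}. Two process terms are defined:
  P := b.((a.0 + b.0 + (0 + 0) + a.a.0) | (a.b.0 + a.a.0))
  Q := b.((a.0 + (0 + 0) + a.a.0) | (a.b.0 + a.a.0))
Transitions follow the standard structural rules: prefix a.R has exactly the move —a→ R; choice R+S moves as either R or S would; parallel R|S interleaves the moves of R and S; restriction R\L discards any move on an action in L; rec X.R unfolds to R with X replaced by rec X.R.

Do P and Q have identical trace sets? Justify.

P's transition system — 13 states:
  u0 = b.((a.0 + b.0 + (0 + 0) + a.a.0) | (a.b.0 + a.a.0)) → -b-> u1
  u1 = (a.0 + b.0 + (0 + 0) + a.a.0) | (a.b.0 + a.a.0) → -a-> u2, -a-> u3, -a-> u4, -a-> u5, -b-> u4
  u2 = (a.0 + b.0 + (0 + 0) + a.a.0) | a.0 → -a-> u6, -a-> u7, -a-> u8, -b-> u7
  u3 = (a.0 + b.0 + (0 + 0) + a.a.0) | b.0 → -a-> u10, -a-> u9, -b-> u6, -b-> u9
  u4 = 0 | (a.b.0 + a.a.0) → -a-> u7, -a-> u9
  u5 = a.0 | (a.b.0 + a.a.0) → -a-> u10, -a-> u4, -a-> u8
  u6 = (a.0 + b.0 + (0 + 0) + a.a.0) | 0 → -a-> u11, -a-> u12, -b-> u11
  u7 = 0 | a.0 → -a-> u11
  u8 = a.0 | a.0 → -a-> u12, -a-> u7
  u9 = 0 | b.0 → -b-> u11
  u10 = a.0 | b.0 → -a-> u9, -b-> u12
  u11 = 0 | 0 → stopped
  u12 = a.0 | 0 → -a-> u11
Q's transition system — 13 states:
  v0 = b.((a.0 + (0 + 0) + a.a.0) | (a.b.0 + a.a.0)) → -b-> v1
  v1 = (a.0 + (0 + 0) + a.a.0) | (a.b.0 + a.a.0) → -a-> v2, -a-> v3, -a-> v4, -a-> v5
  v2 = (a.0 + (0 + 0) + a.a.0) | a.0 → -a-> v6, -a-> v7, -a-> v8
  v3 = (a.0 + (0 + 0) + a.a.0) | b.0 → -a-> v10, -a-> v9, -b-> v6
  v4 = 0 | (a.b.0 + a.a.0) → -a-> v7, -a-> v9
  v5 = a.0 | (a.b.0 + a.a.0) → -a-> v10, -a-> v4, -a-> v8
  v6 = (a.0 + (0 + 0) + a.a.0) | 0 → -a-> v11, -a-> v12
  v7 = 0 | a.0 → -a-> v11
  v8 = a.0 | a.0 → -a-> v12, -a-> v7
  v9 = 0 | b.0 → -b-> v11
  v10 = a.0 | b.0 → -a-> v9, -b-> v12
  v11 = 0 | 0 → stopped
  v12 = a.0 | 0 → -a-> v11
Run σ = ⟨bb⟩ on P: start {u0}
  [1] b ⇒ {u1}
  [2] b ⇒ {u4}
  — P admits the full trace.
Run σ = ⟨bb⟩ on Q: start {v0}
  [1] b ⇒ {v1}
  [2] b ⇒ no successor for Q

trace-distinct — witness ⟨bb⟩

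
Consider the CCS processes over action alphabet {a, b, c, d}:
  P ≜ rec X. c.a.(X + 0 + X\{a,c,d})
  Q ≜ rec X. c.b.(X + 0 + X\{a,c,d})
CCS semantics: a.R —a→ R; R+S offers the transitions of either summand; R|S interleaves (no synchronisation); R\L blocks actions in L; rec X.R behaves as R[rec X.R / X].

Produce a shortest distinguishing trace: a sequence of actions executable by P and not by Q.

ca

Reachable graph of P (3 states):
  p0 = rec X. c.a.(X + 0 + X\{a,c,d}) ⊢ -c-> p1
  p1 = a.((rec X. c.a.(X + 0 + X\{a,c,d})) + 0 + (rec X. c.a.(X + 0 + X\{a,c,d}))\{a,c,d}) ⊢ -a-> p2
  p2 = (rec X. c.a.(X + 0 + X\{a,c,d})) + 0 + (rec X. c.a.(X + 0 + X\{a,c,d}))\{a,c,d} ⊢ -c-> p1
Reachable graph of Q (3 states):
  q0 = rec X. c.b.(X + 0 + X\{a,c,d}) ⊢ -c-> q1
  q1 = b.((rec X. c.b.(X + 0 + X\{a,c,d})) + 0 + (rec X. c.b.(X + 0 + X\{a,c,d}))\{a,c,d}) ⊢ -b-> q2
  q2 = (rec X. c.b.(X + 0 + X\{a,c,d})) + 0 + (rec X. c.b.(X + 0 + X\{a,c,d}))\{a,c,d} ⊢ -c-> q1
Run σ = ⟨ca⟩ on P: start {p0}
  [1] c ⇒ {p1}
  [2] a ⇒ {p2}
  P completes σ.
Run σ = ⟨ca⟩ on Q: start {q0}
  [1] c ⇒ {q1}
  [2] a ⇒ ∅ (Q stuck)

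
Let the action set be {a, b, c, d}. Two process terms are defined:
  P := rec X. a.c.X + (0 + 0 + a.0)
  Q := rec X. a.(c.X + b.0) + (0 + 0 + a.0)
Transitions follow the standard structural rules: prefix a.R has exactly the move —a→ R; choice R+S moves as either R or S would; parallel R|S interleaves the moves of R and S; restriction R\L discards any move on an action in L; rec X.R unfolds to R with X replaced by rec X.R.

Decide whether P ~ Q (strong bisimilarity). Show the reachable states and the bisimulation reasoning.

not bisimilar

P's transition system — 3 states:
  s0 = rec X. a.c.X + (0 + 0 + a.0) ⊢ --a--▸ s1, --a--▸ s2
  s1 = 0 ⊢ ·
  s2 = c.(rec X. a.c.X + (0 + 0 + a.0)) ⊢ --c--▸ s0
Q's transition system — 3 states:
  t0 = rec X. a.(c.X + b.0) + (0 + 0 + a.0) ⊢ --a--▸ t1, --a--▸ t2
  t1 = 0 ⊢ ·
  t2 = c.(rec X. a.(c.X + b.0) + (0 + 0 + a.0)) + b.0 ⊢ --b--▸ t1, --c--▸ t0
Coarsest stable partition (strong bisimilarity classes):
  B0 = {s0}
  B1 = {s2}
  B2 = {s1, t1}
  B3 = {t0}
  B4 = {t2}
s0 ∈ B0, t0 ∈ B3 → different blocks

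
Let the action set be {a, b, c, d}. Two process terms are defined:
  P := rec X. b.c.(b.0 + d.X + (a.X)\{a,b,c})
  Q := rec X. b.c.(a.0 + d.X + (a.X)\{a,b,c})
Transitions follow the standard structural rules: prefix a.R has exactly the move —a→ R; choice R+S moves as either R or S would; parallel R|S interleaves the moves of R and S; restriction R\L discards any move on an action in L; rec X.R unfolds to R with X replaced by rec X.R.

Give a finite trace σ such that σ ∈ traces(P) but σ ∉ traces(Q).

Reachable graph of P (4 states):
  s0 = rec X. b.c.(b.0 + d.X + (a.X)\{a,b,c}) :: =b=> s1
  s1 = c.(b.0 + d.(rec X. b.c.(b.0 + d.X + (a.X)\{a,b,c})) + (a.(rec X. b.c.(b.0 + d.X + (a.X)\{a,b,c})))\{a,b,c}) :: =c=> s2
  s2 = b.0 + d.(rec X. b.c.(b.0 + d.X + (a.X)\{a,b,c})) + (a.(rec X. b.c.(b.0 + d.X + (a.X)\{a,b,c})))\{a,b,c} :: =b=> s3, =d=> s0
  s3 = 0 :: deadlocked
Reachable graph of Q (4 states):
  t0 = rec X. b.c.(a.0 + d.X + (a.X)\{a,b,c}) :: =b=> t1
  t1 = c.(a.0 + d.(rec X. b.c.(a.0 + d.X + (a.X)\{a,b,c})) + (a.(rec X. b.c.(a.0 + d.X + (a.X)\{a,b,c})))\{a,b,c}) :: =c=> t2
  t2 = a.0 + d.(rec X. b.c.(a.0 + d.X + (a.X)\{a,b,c})) + (a.(rec X. b.c.(a.0 + d.X + (a.X)\{a,b,c})))\{a,b,c} :: =a=> t3, =d=> t0
  t3 = 0 :: deadlocked
Trace ⟨bcb⟩ through P, begin at {s0}:
  step 1 (b): {s1}
  step 2 (c): {s2}
  step 3 (b): {s3}
  — P admits the full trace.
Trace ⟨bcb⟩ through Q, begin at {t0}:
  step 1 (b): {t1}
  step 2 (c): {t2}
  step 3 (b): ∅ (Q stuck)

bcb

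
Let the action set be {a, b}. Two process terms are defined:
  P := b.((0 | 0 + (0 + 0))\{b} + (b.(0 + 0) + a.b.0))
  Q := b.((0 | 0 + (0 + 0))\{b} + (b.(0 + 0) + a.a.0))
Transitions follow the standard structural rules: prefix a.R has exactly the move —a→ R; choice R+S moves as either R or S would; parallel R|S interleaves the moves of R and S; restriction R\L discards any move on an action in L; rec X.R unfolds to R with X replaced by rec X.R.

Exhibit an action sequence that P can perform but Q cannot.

bab

P's transition system — 5 states:
  u0 = b.((0 | 0 + (0 + 0))\{b} + (b.(0 + 0) + a.b.0)) | =b=> u1
  u1 = (0 | 0 + (0 + 0))\{b} + (b.(0 + 0) + a.b.0) | =a=> u2, =b=> u3
  u2 = b.0 | =b=> u4
  u3 = 0 + 0 | (no moves)
  u4 = 0 | (no moves)
Q's transition system — 5 states:
  v0 = b.((0 | 0 + (0 + 0))\{b} + (b.(0 + 0) + a.a.0)) | =b=> v1
  v1 = (0 | 0 + (0 + 0))\{b} + (b.(0 + 0) + a.a.0) | =a=> v2, =b=> v3
  v2 = a.0 | =a=> v4
  v3 = 0 + 0 | (no moves)
  v4 = 0 | (no moves)
Trace ⟨bab⟩ through P, begin at {u0}:
  after b @ step 1: {u1}
  after a @ step 2: {u2}
  after b @ step 3: {u4}
  P completes σ.
Trace ⟨bab⟩ through Q, begin at {v0}:
  after b @ step 1: {v1}
  after a @ step 2: {v2}
  after b @ step 3: ∅  — Q cannot continue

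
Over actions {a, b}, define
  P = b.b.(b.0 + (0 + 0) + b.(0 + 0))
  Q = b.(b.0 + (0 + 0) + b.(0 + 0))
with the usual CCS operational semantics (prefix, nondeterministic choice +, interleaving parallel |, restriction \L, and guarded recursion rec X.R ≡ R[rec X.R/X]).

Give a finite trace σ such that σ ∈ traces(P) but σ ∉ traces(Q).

bbb

Reachable graph of P (5 states):
  p0 = b.b.(b.0 + (0 + 0) + b.(0 + 0)) ⊢ =b=> p1
  p1 = b.(b.0 + (0 + 0) + b.(0 + 0)) ⊢ =b=> p2
  p2 = b.0 + (0 + 0) + b.(0 + 0) ⊢ =b=> p3, =b=> p4
  p3 = 0 ⊢ ·
  p4 = 0 + 0 ⊢ ·
Reachable graph of Q (4 states):
  q0 = b.(b.0 + (0 + 0) + b.(0 + 0)) ⊢ =b=> q1
  q1 = b.0 + (0 + 0) + b.(0 + 0) ⊢ =b=> q2, =b=> q3
  q2 = 0 ⊢ ·
  q3 = 0 + 0 ⊢ ·
Executing bbb from P (initial set {p0}):
  [1] b ⇒ {p1}
  [2] b ⇒ {p2}
  [3] b ⇒ {p3, p4}
  P completes σ.
Executing bbb from Q (initial set {q0}):
  [1] b ⇒ {q1}
  [2] b ⇒ {q2, q3}
  [3] b ⇒ ∅ (Q stuck)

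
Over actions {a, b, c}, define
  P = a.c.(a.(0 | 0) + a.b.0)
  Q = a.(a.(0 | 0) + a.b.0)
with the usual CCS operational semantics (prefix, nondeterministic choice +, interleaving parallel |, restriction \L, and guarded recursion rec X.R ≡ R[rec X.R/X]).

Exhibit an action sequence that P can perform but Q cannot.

LTS(P): 6 reachable states
  s0 = a.c.(a.(0 | 0) + a.b.0) ⊢ --a--▸ s1
  s1 = c.(a.(0 | 0) + a.b.0) ⊢ --c--▸ s2
  s2 = a.(0 | 0) + a.b.0 ⊢ --a--▸ s3, --a--▸ s4
  s3 = 0 | 0 ⊢ deadlocked
  s4 = b.0 ⊢ --b--▸ s5
  s5 = 0 ⊢ deadlocked
LTS(Q): 5 reachable states
  t0 = a.(a.(0 | 0) + a.b.0) ⊢ --a--▸ t1
  t1 = a.(0 | 0) + a.b.0 ⊢ --a--▸ t2, --a--▸ t3
  t2 = 0 | 0 ⊢ deadlocked
  t3 = b.0 ⊢ --b--▸ t4
  t4 = 0 ⊢ deadlocked
Trace ⟨ac⟩ through P, begin at {s0}:
  after a @ step 1: {s1}
  after c @ step 2: {s2}
  — P admits the full trace.
Trace ⟨ac⟩ through Q, begin at {t0}:
  after a @ step 1: {t1}
  after c @ step 2: ∅  — Q cannot continue

ac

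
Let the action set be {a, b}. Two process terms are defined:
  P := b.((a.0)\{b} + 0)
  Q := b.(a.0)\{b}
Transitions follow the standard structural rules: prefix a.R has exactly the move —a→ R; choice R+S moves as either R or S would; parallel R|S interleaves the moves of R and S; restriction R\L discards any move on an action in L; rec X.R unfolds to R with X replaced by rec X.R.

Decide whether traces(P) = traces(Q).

traces(P) = traces(Q)

Reachable graph of P (3 states):
  s0 = b.((a.0)\{b} + 0) ⊢ -b-> s1
  s1 = (a.0)\{b} + 0 ⊢ -a-> s2
  s2 = 0\{b} ⊢ ·
Reachable graph of Q (3 states):
  t0 = b.(a.0)\{b} ⊢ -b-> t1
  t1 = (a.0)\{b} ⊢ -a-> t2
  t2 = 0\{b} ⊢ ·
Coarsest stable partition (strong bisimilarity classes):
  B0 = {s0, t0}
  B1 = {s1, t1}
  B2 = {s2, t2}
s0 ∈ B0, t0 ∈ B0 → same block
Bisimilar ⇒ trace-equivalent.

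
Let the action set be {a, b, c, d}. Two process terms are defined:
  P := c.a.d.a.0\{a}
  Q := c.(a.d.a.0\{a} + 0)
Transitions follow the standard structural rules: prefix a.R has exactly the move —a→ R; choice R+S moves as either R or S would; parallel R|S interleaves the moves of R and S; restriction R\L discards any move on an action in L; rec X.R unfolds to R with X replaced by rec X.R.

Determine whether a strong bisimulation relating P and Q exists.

bisimilar

Reachable graph of P (5 states):
  p0 = c.a.d.a.0\{a} | —c→ p1
  p1 = a.d.a.0\{a} | —a→ p2
  p2 = d.a.0\{a} | —d→ p3
  p3 = a.0\{a} | —a→ p4
  p4 = 0\{a} | deadlocked
Reachable graph of Q (5 states):
  q0 = c.(a.d.a.0\{a} + 0) | —c→ q1
  q1 = a.d.a.0\{a} + 0 | —a→ q2
  q2 = d.a.0\{a} | —d→ q3
  q3 = a.0\{a} | —a→ q4
  q4 = 0\{a} | deadlocked
Bisimilarity quotient blocks:
  B0 = {p0, q0}
  B1 = {p1, q1}
  B2 = {p2, q2}
  B3 = {p3, q3}
  B4 = {p4, q4}
p0 ∈ B0, q0 ∈ B0 → same block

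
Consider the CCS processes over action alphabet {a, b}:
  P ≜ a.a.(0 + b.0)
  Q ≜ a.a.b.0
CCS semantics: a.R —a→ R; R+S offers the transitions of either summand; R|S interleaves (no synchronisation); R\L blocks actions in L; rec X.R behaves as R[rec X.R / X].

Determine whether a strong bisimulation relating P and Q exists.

P's transition system — 4 states:
  s0 = a.a.(0 + b.0) → =a=> s1
  s1 = a.(0 + b.0) → =a=> s2
  s2 = 0 + b.0 → =b=> s3
  s3 = 0 → ∅
Q's transition system — 4 states:
  t0 = a.a.b.0 → =a=> t1
  t1 = a.b.0 → =a=> t2
  t2 = b.0 → =b=> t3
  t3 = 0 → ∅
Bisimilarity quotient blocks:
  B0 = {s0, t0}
  B1 = {s1, t1}
  B2 = {s2, t2}
  B3 = {s3, t3}
s0 ∈ B0, t0 ∈ B0 → same block

YES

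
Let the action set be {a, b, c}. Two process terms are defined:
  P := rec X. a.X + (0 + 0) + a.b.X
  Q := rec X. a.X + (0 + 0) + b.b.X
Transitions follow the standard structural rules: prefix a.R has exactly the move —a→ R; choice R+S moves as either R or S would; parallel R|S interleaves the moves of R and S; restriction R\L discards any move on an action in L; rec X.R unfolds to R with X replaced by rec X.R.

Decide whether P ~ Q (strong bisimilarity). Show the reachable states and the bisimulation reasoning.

P's transition system — 2 states:
  m0 = rec X. a.X + (0 + 0) + a.b.X has moves -a-> m0, -a-> m1
  m1 = b.(rec X. a.X + (0 + 0) + a.b.X) has moves -b-> m0
Q's transition system — 2 states:
  n0 = rec X. a.X + (0 + 0) + b.b.X has moves -a-> n0, -b-> n1
  n1 = b.(rec X. a.X + (0 + 0) + b.b.X) has moves -b-> n0
Partition-refinement fixed point:
  B0 = {m0}
  B1 = {m1}
  B2 = {n0}
  B3 = {n1}
m0 ∈ B0, n0 ∈ B2 → different blocks

NO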